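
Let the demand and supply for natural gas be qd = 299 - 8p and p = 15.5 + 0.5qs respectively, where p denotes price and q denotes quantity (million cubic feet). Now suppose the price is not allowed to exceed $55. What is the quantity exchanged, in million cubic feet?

35

Rearranging supply gives qs = 2p - 31. In a free market, 299 - 8p = 2p - 31 gives the equilibrium p* = 33, q* = 35.
The ceiling of 55 is above the equilibrium price 33, so it is not binding; the market clears at p* = 33, q* = 35.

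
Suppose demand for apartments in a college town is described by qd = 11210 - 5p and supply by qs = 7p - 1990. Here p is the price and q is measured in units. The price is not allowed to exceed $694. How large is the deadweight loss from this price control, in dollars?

Equilibrium: 11210 - 5p = 7p - 1990, so 13200 = 12p and p* = 1100, q* = 5710.
Since 694 < 1100, the ceiling is binding.
At p = 694: qd = 11210 - 5·694 = 7740 and qs = 7·694 - 1990 = 2868.
Quantity traded falls to 2868. At q = 2868 the demand price is (11210 - 2868)/5 = 1668.4 and the supply price is (1990 + 2868)/7 = 694.
Deadweight loss = ½ · (1668.4 - 694) · (5710 - 2868) = ½ · 974.4 · 2842 = 1384622.4.

1384622.4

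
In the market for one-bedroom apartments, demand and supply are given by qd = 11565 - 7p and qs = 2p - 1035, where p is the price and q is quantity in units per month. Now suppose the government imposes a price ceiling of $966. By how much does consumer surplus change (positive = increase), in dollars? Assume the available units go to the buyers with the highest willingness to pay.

Setting quantity demanded equal to quantity supplied, 11565 - 7p = 2p - 1035, gives p* = 1400 and q* = 1765.
The ceiling of 966 is below the equilibrium price 1400, so it binds.
At p = 966: qd = 11565 - 7·966 = 4803 and qs = 2·966 - 1035 = 897.
Consumer surplus without the control is ½ · (11565/7 - 1400) · 1765 = 3115225/14.
With the ceiling, 897 units are sold at 966 (assume they go to the highest-value buyers). The demand price at q = 897 is 1524, so CS = ½ · [(11565/7 - 966) + (1524 - 966)] · 897 = 7811973/14.
Change in consumer surplus = 7811973/14 - 3115225/14 = 335482.

335482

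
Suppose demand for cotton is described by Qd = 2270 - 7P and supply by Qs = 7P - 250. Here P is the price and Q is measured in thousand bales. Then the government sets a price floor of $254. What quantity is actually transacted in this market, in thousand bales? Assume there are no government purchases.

Without the control the market clears where 2270 - 7P = 7P - 250, i.e. P* = 180 and Q* = 1010.
The floor of 254 is above the equilibrium price 180, so it binds.
At P = 254: Qd = 2270 - 7·254 = 492 and Qs = 7·254 - 250 = 1528.
The quantity actually transacted is the short side, demand: 492.

492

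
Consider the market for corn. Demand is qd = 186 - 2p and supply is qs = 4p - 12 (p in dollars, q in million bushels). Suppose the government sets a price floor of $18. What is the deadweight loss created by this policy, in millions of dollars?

0

Equilibrium: 186 - 2p = 4p - 12, so 198 = 6p and p* = 33, q* = 120.
The floor of 18 is below the equilibrium price 33, so it is not binding; the market clears at p* = 33, q* = 120.
Since the control does not bind, no trades are prevented and deadweight loss is zero.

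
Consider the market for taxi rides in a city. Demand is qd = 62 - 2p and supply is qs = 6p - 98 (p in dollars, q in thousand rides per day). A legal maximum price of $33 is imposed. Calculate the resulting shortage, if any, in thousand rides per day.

Setting quantity demanded equal to quantity supplied, 62 - 2p = 6p - 98, gives p* = 20 and q* = 22.
Since 33 is above p* = 20, the ceiling does not bind and the free-market outcome prevails.
Since the control does not bind, there is no shortage.

0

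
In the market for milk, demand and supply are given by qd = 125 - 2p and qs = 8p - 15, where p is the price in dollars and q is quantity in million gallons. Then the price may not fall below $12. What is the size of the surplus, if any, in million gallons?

Setting quantity demanded equal to quantity supplied, 125 - 2p = 8p - 15, gives p* = 14 and q* = 97.
Since 12 is below p* = 14, the floor does not bind and the free-market outcome prevails.
Since the control does not bind, there is no surplus.

0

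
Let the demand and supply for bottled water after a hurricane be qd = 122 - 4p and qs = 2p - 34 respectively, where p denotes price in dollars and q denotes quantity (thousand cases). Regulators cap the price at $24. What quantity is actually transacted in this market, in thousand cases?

14

Equilibrium: 122 - 4p = 2p - 34, so 156 = 6p and p* = 26, q* = 18.
Because the ceiling (24) lies below the market-clearing price, it is binding.
At p = 24: qd = 122 - 4·24 = 26 and qs = 2·24 - 34 = 14.
The quantity actually transacted is the short side, supply: 14.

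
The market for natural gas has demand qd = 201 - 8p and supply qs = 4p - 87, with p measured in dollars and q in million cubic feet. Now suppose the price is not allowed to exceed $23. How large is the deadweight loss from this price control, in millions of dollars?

Without the control the market clears where 201 - 8p = 4p - 87, i.e. p* = 24 and q* = 9.
Since 23 < 24, the ceiling is binding.
At p = 23: qd = 201 - 8·23 = 17 and qs = 4·23 - 87 = 5.
Quantity traded falls to 5. At q = 5 the demand price is (201 - 5)/8 = 24.5 and the supply price is (87 + 5)/4 = 23.
Deadweight loss = ½ · (24.5 - 23) · (9 - 5) = ½ · 1.5 · 4 = 3.

3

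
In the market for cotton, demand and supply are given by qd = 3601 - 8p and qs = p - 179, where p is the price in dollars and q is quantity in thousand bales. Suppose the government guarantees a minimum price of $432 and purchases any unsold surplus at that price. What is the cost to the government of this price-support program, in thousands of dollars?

Setting quantity demanded equal to quantity supplied, 3601 - 8p = p - 179, gives p* = 420 and q* = 241.
The floor of 432 is above the equilibrium price 420, so it binds.
At p = 432: qd = 3601 - 8·432 = 145 and qs = 432 - 179 = 253.
Surplus = qs - qd = 108.
Government expenditure = surplus × support price = 108 × 432 = 46656.

46656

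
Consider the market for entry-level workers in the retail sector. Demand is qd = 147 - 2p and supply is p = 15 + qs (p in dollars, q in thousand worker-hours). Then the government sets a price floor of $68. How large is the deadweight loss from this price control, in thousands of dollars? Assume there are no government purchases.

588

Rearranging supply gives qs = p - 15. Without the control the market clears where 147 - 2p = p - 15, i.e. p* = 54 and q* = 39.
Because the floor (68) lies above the market-clearing price, it is binding.
At p = 68: qd = 147 - 2·68 = 11 and qs = 68 - 15 = 53.
Quantity traded falls to 11. At q = 11 the demand price is (147 - 11)/2 = 68 and the supply price is 15 + 11 = 26.
Deadweight loss = ½ · (68 - 26) · (39 - 11) = ½ · 42 · 28 = 588.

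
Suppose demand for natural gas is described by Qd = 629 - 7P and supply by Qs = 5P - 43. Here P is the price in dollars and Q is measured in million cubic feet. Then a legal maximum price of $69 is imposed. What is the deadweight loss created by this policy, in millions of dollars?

0

Without the control the market clears where 629 - 7P = 5P - 43, i.e. P* = 56 and Q* = 237.
The ceiling of 69 is above the equilibrium price 56, so it is not binding; the market clears at P* = 56, Q* = 237.
Since the control does not bind, no trades are prevented and deadweight loss is zero.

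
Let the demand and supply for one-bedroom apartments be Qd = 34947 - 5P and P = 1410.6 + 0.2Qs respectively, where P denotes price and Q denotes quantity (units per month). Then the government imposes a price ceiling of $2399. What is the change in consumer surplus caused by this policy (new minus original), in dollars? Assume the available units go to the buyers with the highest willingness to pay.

Rearranging supply gives Qs = 5P - 7053. Equilibrium: 34947 - 5P = 5P - 7053, so 42000 = 10P and P* = 4200, Q* = 13947.
The ceiling of 2399 is below the equilibrium price 4200, so it binds.
At P = 2399: Qd = 34947 - 5·2399 = 22952 and Qs = 5·2399 - 7053 = 4942.
Consumer surplus without the control is ½ · (6989.4 - 4200) · 13947 = 19451880.9.
With the ceiling, 4942 units are sold at 2399 (assume they go to the highest-value buyers). The demand price at Q = 4942 is 6001, so CS = ½ · [(6989.4 - 2399) + (6001 - 2399)] · 4942 = 20243420.4.
Change in consumer surplus = 20243420.4 - 19451880.9 = 791539.5.

791539.5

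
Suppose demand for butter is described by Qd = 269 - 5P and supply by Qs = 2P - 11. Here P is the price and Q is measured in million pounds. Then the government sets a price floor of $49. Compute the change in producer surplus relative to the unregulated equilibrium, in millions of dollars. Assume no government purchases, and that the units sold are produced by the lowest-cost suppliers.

-290.25

Equilibrium: 269 - 5P = 2P - 11, so 280 = 7P and P* = 40, Q* = 69.
Because the floor (49) lies above the market-clearing price, it is binding.
At P = 49: Qd = 269 - 5·49 = 24 and Qs = 2·49 - 11 = 87.
Producer surplus without the control is ½ · (40 - 5.5) · 69 = 1190.25.
With the floor, 24 units are sold at 49. The supply price at Q = 24 is 17.5, so PS = ½ · [(49 - 5.5) + (49 - 17.5)] · 24 = 900.
Change in producer surplus = 900 - 1190.25 = -290.25.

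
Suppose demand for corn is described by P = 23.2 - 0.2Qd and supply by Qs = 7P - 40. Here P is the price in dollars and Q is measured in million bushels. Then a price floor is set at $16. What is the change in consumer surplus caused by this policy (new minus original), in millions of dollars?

-130.5

Rearranging demand gives Qd = 116 - 5P. Equilibrium: 116 - 5P = 7P - 40, so 156 = 12P and P* = 13, Q* = 51.
Since 16 > 13, the floor is binding.
At P = 16: Qd = 116 - 5·16 = 36 and Qs = 7·16 - 40 = 72.
Consumer surplus without the control is ½ · (23.2 - 13) · 51 = 260.1.
With the floor, consumers buy 36 units at 16, so CS = ½ · (23.2 - 16) · 36 = 129.6.
Change in consumer surplus = 129.6 - 260.1 = -130.5.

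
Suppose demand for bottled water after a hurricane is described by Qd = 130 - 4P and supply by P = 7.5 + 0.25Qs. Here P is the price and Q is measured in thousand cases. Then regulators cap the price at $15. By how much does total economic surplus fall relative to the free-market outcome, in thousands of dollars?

Rearranging supply gives Qs = 4P - 30. In a free market, 130 - 4P = 4P - 30 gives the equilibrium P* = 20, Q* = 50.
Because the ceiling (15) lies below the market-clearing price, it is binding.
At P = 15: Qd = 130 - 4·15 = 70 and Qs = 4·15 - 30 = 30.
Quantity traded falls to 30. At Q = 30 the demand price is (130 - 30)/4 = 25 and the supply price is (30 + 30)/4 = 15.
Deadweight loss = ½ · (25 - 15) · (50 - 30) = ½ · 10 · 20 = 100.

100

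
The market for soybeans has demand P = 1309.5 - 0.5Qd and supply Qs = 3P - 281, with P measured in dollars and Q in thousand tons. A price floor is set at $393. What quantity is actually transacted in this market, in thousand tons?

Rearranging demand gives Qd = 2619 - 2P. In a free market, 2619 - 2P = 3P - 281 gives the equilibrium P* = 580, Q* = 1459.
The floor of 393 is below the equilibrium price 580, so it is not binding; the market clears at P* = 580, Q* = 1459.

1459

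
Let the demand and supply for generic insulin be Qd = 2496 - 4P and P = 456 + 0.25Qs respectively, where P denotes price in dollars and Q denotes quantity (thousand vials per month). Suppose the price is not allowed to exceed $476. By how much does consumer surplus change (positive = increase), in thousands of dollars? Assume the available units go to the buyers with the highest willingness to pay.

Rearranging supply gives Qs = 4P - 1824. Without the control the market clears where 2496 - 4P = 4P - 1824, i.e. P* = 540 and Q* = 336.
The ceiling of 476 is below the equilibrium price 540, so it binds.
At P = 476: Qd = 2496 - 4·476 = 592 and Qs = 4·476 - 1824 = 80.
Consumer surplus without the control is ½ · (624 - 540) · 336 = 14112.
With the ceiling, 80 units are sold at 476 (assume they go to the highest-value buyers). The demand price at Q = 80 is 604, so CS = ½ · [(624 - 476) + (604 - 476)] · 80 = 11040.
Change in consumer surplus = 11040 - 14112 = -3072.

-3072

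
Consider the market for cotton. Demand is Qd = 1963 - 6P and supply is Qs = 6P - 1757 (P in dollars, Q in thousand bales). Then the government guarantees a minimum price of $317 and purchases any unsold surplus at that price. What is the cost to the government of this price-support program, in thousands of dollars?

26628

Setting quantity demanded equal to quantity supplied, 1963 - 6P = 6P - 1757, gives P* = 310 and Q* = 103.
The floor of 317 is above the equilibrium price 310, so it binds.
At P = 317: Qd = 1963 - 6·317 = 61 and Qs = 6·317 - 1757 = 145.
Surplus = Qs - Qd = 84.
Government expenditure = surplus × support price = 84 × 317 = 26628.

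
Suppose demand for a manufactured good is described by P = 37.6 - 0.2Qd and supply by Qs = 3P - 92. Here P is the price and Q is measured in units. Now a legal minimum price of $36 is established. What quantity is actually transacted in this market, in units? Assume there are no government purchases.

8

Rearranging demand gives Qd = 188 - 5P. Setting quantity demanded equal to quantity supplied, 188 - 5P = 3P - 92, gives P* = 35 and Q* = 13.
Because the floor (36) lies above the market-clearing price, it is binding.
At P = 36: Qd = 188 - 5·36 = 8 and Qs = 3·36 - 92 = 16.
The quantity actually transacted is the short side, demand: 8.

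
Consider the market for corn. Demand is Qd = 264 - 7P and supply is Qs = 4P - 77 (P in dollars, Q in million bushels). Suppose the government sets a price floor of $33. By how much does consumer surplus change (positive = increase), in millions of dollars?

Equilibrium: 264 - 7P = 4P - 77, so 341 = 11P and P* = 31, Q* = 47.
The floor of 33 is above the equilibrium price 31, so it binds.
At P = 33: Qd = 264 - 7·33 = 33 and Qs = 4·33 - 77 = 55.
Consumer surplus without the control is ½ · (264/7 - 31) · 47 = 2209/14.
With the floor, consumers buy 33 units at 33, so CS = ½ · (264/7 - 33) · 33 = 1089/14.
Change in consumer surplus = 1089/14 - 2209/14 = -80.

-80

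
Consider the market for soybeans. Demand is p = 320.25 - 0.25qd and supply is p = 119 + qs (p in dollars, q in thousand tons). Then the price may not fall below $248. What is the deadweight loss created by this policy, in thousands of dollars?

0

Rearranging demand gives qd = 1281 - 4p; rearranging supply gives qs = p - 119. Setting quantity demanded equal to quantity supplied, 1281 - 4p = p - 119, gives p* = 280 and q* = 161.
Since 248 is below p* = 280, the floor does not bind and the free-market outcome prevails.
Since the control does not bind, no trades are prevented and deadweight loss is zero.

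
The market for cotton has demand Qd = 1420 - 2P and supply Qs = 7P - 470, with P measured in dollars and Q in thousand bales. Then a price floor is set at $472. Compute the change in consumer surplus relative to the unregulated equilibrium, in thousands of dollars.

Without the control the market clears where 1420 - 2P = 7P - 470, i.e. P* = 210 and Q* = 1000.
The floor of 472 is above the equilibrium price 210, so it binds.
At P = 472: Qd = 1420 - 2·472 = 476 and Qs = 7·472 - 470 = 2834.
Consumer surplus without the control is ½ · (710 - 210) · 1000 = 250000.
With the floor, consumers buy 476 units at 472, so CS = ½ · (710 - 472) · 476 = 56644.
Change in consumer surplus = 56644 - 250000 = -193356.

-193356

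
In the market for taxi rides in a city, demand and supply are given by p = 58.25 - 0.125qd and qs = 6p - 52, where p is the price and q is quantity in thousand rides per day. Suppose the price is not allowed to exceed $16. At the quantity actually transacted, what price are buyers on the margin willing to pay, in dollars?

Rearranging demand gives qd = 466 - 8p. In a free market, 466 - 8p = 6p - 52 gives the equilibrium p* = 37, q* = 170.
The ceiling of 16 is below the equilibrium price 37, so it binds.
At p = 16: qd = 466 - 8·16 = 338 and qs = 6·16 - 52 = 44.
Only 44 units reach the market. On the demand curve, the marginal buyer's willingness to pay at q = 44 is (466 - 44)/8 = 52.75.

52.75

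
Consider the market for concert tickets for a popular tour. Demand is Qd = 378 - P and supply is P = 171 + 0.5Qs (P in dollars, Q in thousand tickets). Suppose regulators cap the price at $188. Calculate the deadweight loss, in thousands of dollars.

8112

Rearranging supply gives Qs = 2P - 342. Equilibrium: 378 - P = 2P - 342, so 720 = 3P and P* = 240, Q* = 138.
Since 188 < 240, the ceiling is binding.
At P = 188: Qd = 378 - 188 = 190 and Qs = 2·188 - 342 = 34.
Quantity traded falls to 34. At Q = 34 the demand price is 378 - 34 = 344 and the supply price is (342 + 34)/2 = 188.
Deadweight loss = ½ · (344 - 188) · (138 - 34) = ½ · 156 · 104 = 8112.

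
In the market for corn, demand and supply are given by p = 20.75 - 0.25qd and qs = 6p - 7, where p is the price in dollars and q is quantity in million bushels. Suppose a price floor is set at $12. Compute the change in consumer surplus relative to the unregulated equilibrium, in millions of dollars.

-123

Rearranging demand gives qd = 83 - 4p. Setting quantity demanded equal to quantity supplied, 83 - 4p = 6p - 7, gives p* = 9 and q* = 47.
The floor of 12 is above the equilibrium price 9, so it binds.
At p = 12: qd = 83 - 4·12 = 35 and qs = 6·12 - 7 = 65.
Consumer surplus without the control is ½ · (20.75 - 9) · 47 = 276.125.
With the floor, consumers buy 35 units at 12, so CS = ½ · (20.75 - 12) · 35 = 153.125.
Change in consumer surplus = 153.125 - 276.125 = -123.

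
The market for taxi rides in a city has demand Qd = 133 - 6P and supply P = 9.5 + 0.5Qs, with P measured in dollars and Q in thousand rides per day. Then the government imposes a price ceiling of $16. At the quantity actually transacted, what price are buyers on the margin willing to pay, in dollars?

Rearranging supply gives Qs = 2P - 19. Setting quantity demanded equal to quantity supplied, 133 - 6P = 2P - 19, gives P* = 19 and Q* = 19.
Because the ceiling (16) lies below the market-clearing price, it is binding.
At P = 16: Qd = 133 - 6·16 = 37 and Qs = 2·16 - 19 = 13.
Only 13 units reach the market. On the demand curve, the marginal buyer's willingness to pay at Q = 13 is (133 - 13)/6 = 20.

20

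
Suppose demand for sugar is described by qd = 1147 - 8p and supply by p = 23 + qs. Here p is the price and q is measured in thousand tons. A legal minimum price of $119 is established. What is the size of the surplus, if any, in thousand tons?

Rearranging supply gives qs = p - 23. Without the control the market clears where 1147 - 8p = p - 23, i.e. p* = 130 and q* = 107.
Since 119 is below p* = 130, the floor does not bind and the free-market outcome prevails.
Since the control does not bind, there is no surplus.

0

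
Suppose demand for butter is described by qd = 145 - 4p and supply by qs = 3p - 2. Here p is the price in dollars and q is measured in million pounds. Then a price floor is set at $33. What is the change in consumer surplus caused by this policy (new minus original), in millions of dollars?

In a free market, 145 - 4p = 3p - 2 gives the equilibrium p* = 21, q* = 61.
Since 33 > 21, the floor is binding.
At p = 33: qd = 145 - 4·33 = 13 and qs = 3·33 - 2 = 97.
Consumer surplus without the control is ½ · (36.25 - 21) · 61 = 465.125.
With the floor, consumers buy 13 units at 33, so CS = ½ · (36.25 - 33) · 13 = 21.125.
Change in consumer surplus = 21.125 - 465.125 = -444.

-444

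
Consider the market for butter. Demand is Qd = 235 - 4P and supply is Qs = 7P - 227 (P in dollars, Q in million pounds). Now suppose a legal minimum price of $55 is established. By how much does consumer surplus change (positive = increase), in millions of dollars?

-533

Equilibrium: 235 - 4P = 7P - 227, so 462 = 11P and P* = 42, Q* = 67.
The floor of 55 is above the equilibrium price 42, so it binds.
At P = 55: Qd = 235 - 4·55 = 15 and Qs = 7·55 - 227 = 158.
Consumer surplus without the control is ½ · (58.75 - 42) · 67 = 561.125.
With the floor, consumers buy 15 units at 55, so CS = ½ · (58.75 - 55) · 15 = 28.125.
Change in consumer surplus = 28.125 - 561.125 = -533.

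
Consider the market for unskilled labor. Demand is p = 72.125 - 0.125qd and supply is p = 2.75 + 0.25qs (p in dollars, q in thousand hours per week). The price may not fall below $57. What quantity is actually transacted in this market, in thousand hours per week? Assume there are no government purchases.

121

Rearranging demand gives qd = 577 - 8p; rearranging supply gives qs = 4p - 11. In a free market, 577 - 8p = 4p - 11 gives the equilibrium p* = 49, q* = 185.
The floor of 57 is above the equilibrium price 49, so it binds.
At p = 57: qd = 577 - 8·57 = 121 and qs = 4·57 - 11 = 217.
The quantity actually transacted is the short side, demand: 121.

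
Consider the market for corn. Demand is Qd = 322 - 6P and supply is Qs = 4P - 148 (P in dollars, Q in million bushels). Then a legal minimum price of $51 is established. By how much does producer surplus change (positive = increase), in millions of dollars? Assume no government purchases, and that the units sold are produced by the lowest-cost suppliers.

Setting quantity demanded equal to quantity supplied, 322 - 6P = 4P - 148, gives P* = 47 and Q* = 40.
The floor of 51 is above the equilibrium price 47, so it binds.
At P = 51: Qd = 322 - 6·51 = 16 and Qs = 4·51 - 148 = 56.
Producer surplus without the control is ½ · (47 - 37) · 40 = 200.
With the floor, 16 units are sold at 51. The supply price at Q = 16 is 41, so PS = ½ · [(51 - 37) + (51 - 41)] · 16 = 192.
Change in producer surplus = 192 - 200 = -8.

-8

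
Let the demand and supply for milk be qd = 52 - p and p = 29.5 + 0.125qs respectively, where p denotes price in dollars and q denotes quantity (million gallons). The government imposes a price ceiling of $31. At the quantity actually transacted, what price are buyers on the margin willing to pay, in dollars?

40

Rearranging supply gives qs = 8p - 236. Equilibrium: 52 - p = 8p - 236, so 288 = 9p and p* = 32, q* = 20.
Because the ceiling (31) lies below the market-clearing price, it is binding.
At p = 31: qd = 52 - 31 = 21 and qs = 8·31 - 236 = 12.
Only 12 units reach the market. On the demand curve, the marginal buyer's willingness to pay at q = 12 is (52 - 12) = 40.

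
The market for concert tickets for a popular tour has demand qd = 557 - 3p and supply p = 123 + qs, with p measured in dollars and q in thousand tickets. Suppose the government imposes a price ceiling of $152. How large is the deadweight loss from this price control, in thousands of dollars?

Rearranging supply gives qs = p - 123. Setting quantity demanded equal to quantity supplied, 557 - 3p = p - 123, gives p* = 170 and q* = 47.
Because the ceiling (152) lies below the market-clearing price, it is binding.
At p = 152: qd = 557 - 3·152 = 101 and qs = 152 - 123 = 29.
Quantity traded falls to 29. At q = 29 the demand price is (557 - 29)/3 = 176 and the supply price is 123 + 29 = 152.
Deadweight loss = ½ · (176 - 152) · (47 - 29) = ½ · 24 · 18 = 216.

216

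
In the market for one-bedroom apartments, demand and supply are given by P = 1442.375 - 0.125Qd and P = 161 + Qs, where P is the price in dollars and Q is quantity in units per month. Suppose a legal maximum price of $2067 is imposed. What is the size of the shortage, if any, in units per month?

0

Rearranging demand gives Qd = 11539 - 8P; rearranging supply gives Qs = P - 161. Equilibrium: 11539 - 8P = P - 161, so 11700 = 9P and P* = 1300, Q* = 1139.
Since 2067 is above P* = 1300, the ceiling does not bind and the free-market outcome prevails.
Since the control does not bind, there is no shortage.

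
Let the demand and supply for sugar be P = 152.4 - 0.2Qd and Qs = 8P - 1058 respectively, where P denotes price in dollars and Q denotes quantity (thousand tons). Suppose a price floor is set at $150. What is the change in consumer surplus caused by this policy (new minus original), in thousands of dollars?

-370

Rearranging demand gives Qd = 762 - 5P. In a free market, 762 - 5P = 8P - 1058 gives the equilibrium P* = 140, Q* = 62.
Since 150 > 140, the floor is binding.
At P = 150: Qd = 762 - 5·150 = 12 and Qs = 8·150 - 1058 = 142.
Consumer surplus without the control is ½ · (152.4 - 140) · 62 = 384.4.
With the floor, consumers buy 12 units at 150, so CS = ½ · (152.4 - 150) · 12 = 14.4.
Change in consumer surplus = 14.4 - 384.4 = -370.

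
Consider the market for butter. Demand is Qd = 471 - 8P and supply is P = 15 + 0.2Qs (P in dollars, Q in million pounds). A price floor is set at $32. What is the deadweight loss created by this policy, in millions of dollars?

Rearranging supply gives Qs = 5P - 75. Without the control the market clears where 471 - 8P = 5P - 75, i.e. P* = 42 and Q* = 135.
The floor of 32 is below the equilibrium price 42, so it is not binding; the market clears at P* = 42, Q* = 135.
Since the control does not bind, no trades are prevented and deadweight loss is zero.

0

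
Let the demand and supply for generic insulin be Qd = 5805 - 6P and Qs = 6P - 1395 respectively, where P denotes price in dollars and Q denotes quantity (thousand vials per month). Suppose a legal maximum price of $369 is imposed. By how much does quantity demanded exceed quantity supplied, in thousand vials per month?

Without the control the market clears where 5805 - 6P = 6P - 1395, i.e. P* = 600 and Q* = 2205.
Since 369 < 600, the ceiling is binding.
At P = 369: Qd = 5805 - 6·369 = 3591 and Qs = 6·369 - 1395 = 819.
Shortage = Qd - Qs = 3591 - 819 = 2772.

2772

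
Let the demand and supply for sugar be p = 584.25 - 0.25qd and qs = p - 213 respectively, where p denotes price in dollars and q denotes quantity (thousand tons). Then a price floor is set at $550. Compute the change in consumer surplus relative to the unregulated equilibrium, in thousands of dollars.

Rearranging demand gives qd = 2337 - 4p. In a free market, 2337 - 4p = p - 213 gives the equilibrium p* = 510, q* = 297.
The floor of 550 is above the equilibrium price 510, so it binds.
At p = 550: qd = 2337 - 4·550 = 137 and qs = 550 - 213 = 337.
Consumer surplus without the control is ½ · (584.25 - 510) · 297 = 11026.125.
With the floor, consumers buy 137 units at 550, so CS = ½ · (584.25 - 550) · 137 = 2346.125.
Change in consumer surplus = 2346.125 - 11026.125 = -8680.

-8680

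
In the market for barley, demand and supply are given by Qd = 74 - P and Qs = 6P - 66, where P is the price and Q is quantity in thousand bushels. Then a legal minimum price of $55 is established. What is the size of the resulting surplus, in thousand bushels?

245

Equilibrium: 74 - P = 6P - 66, so 140 = 7P and P* = 20, Q* = 54.
Since 55 > 20, the floor is binding.
At P = 55: Qd = 74 - 55 = 19 and Qs = 6·55 - 66 = 264.
Surplus = Qs - Qd = 264 - 19 = 245.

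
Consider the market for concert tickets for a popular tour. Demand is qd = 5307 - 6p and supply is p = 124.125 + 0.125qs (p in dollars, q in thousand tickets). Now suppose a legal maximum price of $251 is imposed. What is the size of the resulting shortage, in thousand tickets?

Rearranging supply gives qs = 8p - 993. Without the control the market clears where 5307 - 6p = 8p - 993, i.e. p* = 450 and q* = 2607.
Since 251 < 450, the ceiling is binding.
At p = 251: qd = 5307 - 6·251 = 3801 and qs = 8·251 - 993 = 1015.
Shortage = qd - qs = 3801 - 1015 = 2786.

2786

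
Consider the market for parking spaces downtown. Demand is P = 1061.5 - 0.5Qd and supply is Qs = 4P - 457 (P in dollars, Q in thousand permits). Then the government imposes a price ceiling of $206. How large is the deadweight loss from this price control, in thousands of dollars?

Rearranging demand gives Qd = 2123 - 2P. Without the control the market clears where 2123 - 2P = 4P - 457, i.e. P* = 430 and Q* = 1263.
The ceiling of 206 is below the equilibrium price 430, so it binds.
At P = 206: Qd = 2123 - 2·206 = 1711 and Qs = 4·206 - 457 = 367.
Quantity traded falls to 367. At Q = 367 the demand price is (2123 - 367)/2 = 878 and the supply price is (457 + 367)/4 = 206.
Deadweight loss = ½ · (878 - 206) · (1263 - 367) = ½ · 672 · 896 = 301056.

301056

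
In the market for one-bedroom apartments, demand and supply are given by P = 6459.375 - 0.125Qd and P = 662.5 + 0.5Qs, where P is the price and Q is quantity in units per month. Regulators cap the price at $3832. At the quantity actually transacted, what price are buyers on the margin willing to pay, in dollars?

5667

Rearranging demand gives Qd = 51675 - 8P; rearranging supply gives Qs = 2P - 1325. Without the control the market clears where 51675 - 8P = 2P - 1325, i.e. P* = 5300 and Q* = 9275.
Because the ceiling (3832) lies below the market-clearing price, it is binding.
At P = 3832: Qd = 51675 - 8·3832 = 21019 and Qs = 2·3832 - 1325 = 6339.
Only 6339 units reach the market. On the demand curve, the marginal buyer's willingness to pay at Q = 6339 is (51675 - 6339)/8 = 5667.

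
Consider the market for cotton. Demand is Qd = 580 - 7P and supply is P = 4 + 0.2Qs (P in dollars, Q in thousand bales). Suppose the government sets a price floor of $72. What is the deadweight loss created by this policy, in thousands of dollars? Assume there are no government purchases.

Rearranging supply gives Qs = 5P - 20. Setting quantity demanded equal to quantity supplied, 580 - 7P = 5P - 20, gives P* = 50 and Q* = 230.
Since 72 > 50, the floor is binding.
At P = 72: Qd = 580 - 7·72 = 76 and Qs = 5·72 - 20 = 340.
Quantity traded falls to 76. At Q = 76 the demand price is (580 - 76)/7 = 72 and the supply price is (20 + 76)/5 = 19.2.
Deadweight loss = ½ · (72 - 19.2) · (230 - 76) = ½ · 52.8 · 154 = 4065.6.

4065.6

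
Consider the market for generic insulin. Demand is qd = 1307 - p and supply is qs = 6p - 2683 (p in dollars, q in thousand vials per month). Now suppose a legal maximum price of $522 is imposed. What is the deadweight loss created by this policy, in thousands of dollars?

Without the control the market clears where 1307 - p = 6p - 2683, i.e. p* = 570 and q* = 737.
Because the ceiling (522) lies below the market-clearing price, it is binding.
At p = 522: qd = 1307 - 522 = 785 and qs = 6·522 - 2683 = 449.
Quantity traded falls to 449. At q = 449 the demand price is 1307 - 449 = 858 and the supply price is (2683 + 449)/6 = 522.
Deadweight loss = ½ · (858 - 522) · (737 - 449) = ½ · 336 · 288 = 48384.

48384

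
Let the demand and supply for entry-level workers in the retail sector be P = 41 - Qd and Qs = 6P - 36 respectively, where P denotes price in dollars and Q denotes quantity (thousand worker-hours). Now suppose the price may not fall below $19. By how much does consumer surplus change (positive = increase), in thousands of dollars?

-208

Rearranging demand gives Qd = 41 - P. In a free market, 41 - P = 6P - 36 gives the equilibrium P* = 11, Q* = 30.
The floor of 19 is above the equilibrium price 11, so it binds.
At P = 19: Qd = 41 - 19 = 22 and Qs = 6·19 - 36 = 78.
Consumer surplus without the control is ½ · (41 - 11) · 30 = 450.
With the floor, consumers buy 22 units at 19, so CS = ½ · (41 - 19) · 22 = 242.
Change in consumer surplus = 242 - 450 = -208.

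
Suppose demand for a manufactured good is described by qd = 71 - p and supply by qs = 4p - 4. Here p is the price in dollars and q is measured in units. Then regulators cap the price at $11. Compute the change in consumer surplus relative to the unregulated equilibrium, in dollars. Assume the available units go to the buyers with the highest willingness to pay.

In a free market, 71 - p = 4p - 4 gives the equilibrium p* = 15, q* = 56.
Because the ceiling (11) lies below the market-clearing price, it is binding.
At p = 11: qd = 71 - 11 = 60 and qs = 4·11 - 4 = 40.
Consumer surplus without the control is ½ · (71 - 15) · 56 = 1568.
With the ceiling, 40 units are sold at 11 (assume they go to the highest-value buyers). The demand price at q = 40 is 31, so CS = ½ · [(71 - 11) + (31 - 11)] · 40 = 1600.
Change in consumer surplus = 1600 - 1568 = 32.

32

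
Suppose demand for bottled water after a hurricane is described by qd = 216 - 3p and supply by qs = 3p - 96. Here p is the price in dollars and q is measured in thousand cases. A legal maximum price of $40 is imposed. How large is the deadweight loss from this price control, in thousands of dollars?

432

Without the control the market clears where 216 - 3p = 3p - 96, i.e. p* = 52 and q* = 60.
Since 40 < 52, the ceiling is binding.
At p = 40: qd = 216 - 3·40 = 96 and qs = 3·40 - 96 = 24.
Quantity traded falls to 24. At q = 24 the demand price is (216 - 24)/3 = 64 and the supply price is (96 + 24)/3 = 40.
Deadweight loss = ½ · (64 - 40) · (60 - 24) = ½ · 24 · 36 = 432.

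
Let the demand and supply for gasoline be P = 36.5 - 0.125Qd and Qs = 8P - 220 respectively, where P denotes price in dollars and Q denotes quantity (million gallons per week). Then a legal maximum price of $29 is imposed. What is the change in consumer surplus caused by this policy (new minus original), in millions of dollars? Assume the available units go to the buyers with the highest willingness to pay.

0

Rearranging demand gives Qd = 292 - 8P. Setting quantity demanded equal to quantity supplied, 292 - 8P = 8P - 220, gives P* = 32 and Q* = 36.
The ceiling of 29 is below the equilibrium price 32, so it binds.
At P = 29: Qd = 292 - 8·29 = 60 and Qs = 8·29 - 220 = 12.
Consumer surplus without the control is ½ · (36.5 - 32) · 36 = 81.
With the ceiling, 12 units are sold at 29 (assume they go to the highest-value buyers). The demand price at Q = 12 is 35, so CS = ½ · [(36.5 - 29) + (35 - 29)] · 12 = 81.
Change in consumer surplus = 81 - 81 = 0.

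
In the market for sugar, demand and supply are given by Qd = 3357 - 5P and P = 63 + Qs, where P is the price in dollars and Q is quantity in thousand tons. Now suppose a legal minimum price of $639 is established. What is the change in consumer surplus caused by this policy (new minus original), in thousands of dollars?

-23080.5

Rearranging supply gives Qs = P - 63. In a free market, 3357 - 5P = P - 63 gives the equilibrium P* = 570, Q* = 507.
The floor of 639 is above the equilibrium price 570, so it binds.
At P = 639: Qd = 3357 - 5·639 = 162 and Qs = 639 - 63 = 576.
Consumer surplus without the control is ½ · (671.4 - 570) · 507 = 25704.9.
With the floor, consumers buy 162 units at 639, so CS = ½ · (671.4 - 639) · 162 = 2624.4.
Change in consumer surplus = 2624.4 - 25704.9 = -23080.5.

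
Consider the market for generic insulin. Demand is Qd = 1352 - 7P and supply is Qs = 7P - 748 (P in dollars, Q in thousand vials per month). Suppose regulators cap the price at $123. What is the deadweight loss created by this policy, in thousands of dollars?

5103

Equilibrium: 1352 - 7P = 7P - 748, so 2100 = 14P and P* = 150, Q* = 302.
Because the ceiling (123) lies below the market-clearing price, it is binding.
At P = 123: Qd = 1352 - 7·123 = 491 and Qs = 7·123 - 748 = 113.
Quantity traded falls to 113. At Q = 113 the demand price is (1352 - 113)/7 = 177 and the supply price is (748 + 113)/7 = 123.
Deadweight loss = ½ · (177 - 123) · (302 - 113) = ½ · 54 · 189 = 5103.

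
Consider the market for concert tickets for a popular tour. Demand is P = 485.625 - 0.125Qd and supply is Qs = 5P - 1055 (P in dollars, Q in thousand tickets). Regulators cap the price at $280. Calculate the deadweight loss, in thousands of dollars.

40625

Rearranging demand gives Qd = 3885 - 8P. In a free market, 3885 - 8P = 5P - 1055 gives the equilibrium P* = 380, Q* = 845.
Because the ceiling (280) lies below the market-clearing price, it is binding.
At P = 280: Qd = 3885 - 8·280 = 1645 and Qs = 5·280 - 1055 = 345.
Quantity traded falls to 345. At Q = 345 the demand price is (3885 - 345)/8 = 442.5 and the supply price is (1055 + 345)/5 = 280.
Deadweight loss = ½ · (442.5 - 280) · (845 - 345) = ½ · 162.5 · 500 = 40625.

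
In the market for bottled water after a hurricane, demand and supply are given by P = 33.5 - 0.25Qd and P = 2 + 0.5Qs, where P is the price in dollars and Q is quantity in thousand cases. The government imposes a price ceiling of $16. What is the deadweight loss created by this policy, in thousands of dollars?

Rearranging demand gives Qd = 134 - 4P; rearranging supply gives Qs = 2P - 4. Without the control the market clears where 134 - 4P = 2P - 4, i.e. P* = 23 and Q* = 42.
Because the ceiling (16) lies below the market-clearing price, it is binding.
At P = 16: Qd = 134 - 4·16 = 70 and Qs = 2·16 - 4 = 28.
Quantity traded falls to 28. At Q = 28 the demand price is (134 - 28)/4 = 26.5 and the supply price is (4 + 28)/2 = 16.
Deadweight loss = ½ · (26.5 - 16) · (42 - 28) = ½ · 10.5 · 14 = 73.5.

73.5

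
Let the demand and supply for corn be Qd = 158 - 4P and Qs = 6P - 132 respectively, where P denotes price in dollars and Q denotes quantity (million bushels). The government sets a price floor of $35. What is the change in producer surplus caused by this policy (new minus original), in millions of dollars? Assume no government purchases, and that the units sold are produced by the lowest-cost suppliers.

Setting quantity demanded equal to quantity supplied, 158 - 4P = 6P - 132, gives P* = 29 and Q* = 42.
Because the floor (35) lies above the market-clearing price, it is binding.
At P = 35: Qd = 158 - 4·35 = 18 and Qs = 6·35 - 132 = 78.
Producer surplus without the control is ½ · (29 - 22) · 42 = 147.
With the floor, 18 units are sold at 35. The supply price at Q = 18 is 25, so PS = ½ · [(35 - 22) + (35 - 25)] · 18 = 207.
Change in producer surplus = 207 - 147 = 60.

60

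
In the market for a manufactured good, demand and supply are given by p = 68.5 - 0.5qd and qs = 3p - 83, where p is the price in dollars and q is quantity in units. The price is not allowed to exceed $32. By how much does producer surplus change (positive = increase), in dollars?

Rearranging demand gives qd = 137 - 2p. Without the control the market clears where 137 - 2p = 3p - 83, i.e. p* = 44 and q* = 49.
Since 32 < 44, the ceiling is binding.
At p = 32: qd = 137 - 2·32 = 73 and qs = 3·32 - 83 = 13.
Producer surplus without the control is ½ · (44 - 83/3) · 49 = 2401/6.
With the ceiling, producers sell 13 units at 32, so PS = ½ · (32 - 83/3) · 13 = 169/6.
Change in producer surplus = 169/6 - 2401/6 = -372.

-372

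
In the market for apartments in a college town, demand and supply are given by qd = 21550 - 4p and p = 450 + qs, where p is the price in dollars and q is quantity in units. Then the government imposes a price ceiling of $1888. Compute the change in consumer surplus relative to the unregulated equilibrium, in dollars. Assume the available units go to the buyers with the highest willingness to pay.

Rearranging supply gives qs = p - 450. Equilibrium: 21550 - 4p = p - 450, so 22000 = 5p and p* = 4400, q* = 3950.
Because the ceiling (1888) lies below the market-clearing price, it is binding.
At p = 1888: qd = 21550 - 4·1888 = 13998 and qs = 1888 - 450 = 1438.
Consumer surplus without the control is ½ · (5387.5 - 4400) · 3950 = 1950312.5.
With the ceiling, 1438 units are sold at 1888 (assume they go to the highest-value buyers). The demand price at q = 1438 is 5028, so CS = ½ · [(5387.5 - 1888) + (5028 - 1888)] · 1438 = 4773800.5.
Change in consumer surplus = 4773800.5 - 1950312.5 = 2823488.

2823488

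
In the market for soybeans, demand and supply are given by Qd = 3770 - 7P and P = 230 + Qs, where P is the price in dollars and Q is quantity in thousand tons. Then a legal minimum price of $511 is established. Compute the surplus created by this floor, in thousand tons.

Rearranging supply gives Qs = P - 230. Setting quantity demanded equal to quantity supplied, 3770 - 7P = P - 230, gives P* = 500 and Q* = 270.
The floor of 511 is above the equilibrium price 500, so it binds.
At P = 511: Qd = 3770 - 7·511 = 193 and Qs = 511 - 230 = 281.
Surplus = Qs - Qd = 281 - 193 = 88.

88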